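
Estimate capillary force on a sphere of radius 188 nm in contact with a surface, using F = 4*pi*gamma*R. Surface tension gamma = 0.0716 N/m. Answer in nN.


Convert radius: R = 188 nm = 1.88e-07 m
F = 4 * pi * gamma * R
F = 4 * pi * 0.0716 * 1.88e-07
F = 1.69153e-07 N = 169.1534 nN

169.1534


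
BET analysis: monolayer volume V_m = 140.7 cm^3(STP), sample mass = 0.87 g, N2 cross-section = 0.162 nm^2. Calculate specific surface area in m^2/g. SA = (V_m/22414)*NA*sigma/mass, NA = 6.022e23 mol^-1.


Number of moles in monolayer = V_m / 22414 = 140.7 / 22414 = 0.00627733
Number of molecules = moles * NA = 0.00627733 * 6.022e23
SA = molecules * sigma / mass
SA = (140.7 / 22414) * 6.022e23 * 0.162e-18 / 0.87
SA = 703.9 m^2/g

703.9


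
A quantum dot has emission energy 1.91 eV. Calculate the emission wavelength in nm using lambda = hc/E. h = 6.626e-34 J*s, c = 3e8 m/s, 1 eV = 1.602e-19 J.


Convert energy: E = 1.91 eV = 1.91 * 1.602e-19 = 3.05982e-19 J
lambda = h*c / E = 6.626e-34 * 3e8 / 3.05982e-19
lambda = 6.49646e-07 m = 649.6 nm

649.6


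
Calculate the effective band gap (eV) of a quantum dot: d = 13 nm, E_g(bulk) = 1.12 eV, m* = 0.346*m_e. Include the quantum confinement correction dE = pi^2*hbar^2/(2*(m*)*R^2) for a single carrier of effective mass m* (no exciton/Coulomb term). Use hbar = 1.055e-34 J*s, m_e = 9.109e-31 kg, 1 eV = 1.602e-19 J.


Radius R = 13/2 nm = 6.5e-09 m
Confinement energy dE = pi^2 * hbar^2 / (2 * m_eff * m_e * R^2)
dE = pi^2 * (1.055e-34)^2 / (2 * 0.346 * 9.109e-31 * (6.5e-09)^2) J, divided by 1.602e-19 J/eV
dE = 0.0257 eV
Total band gap = E_g(bulk) + dE = 1.12 + 0.0257 = 1.1457 eV

1.1457


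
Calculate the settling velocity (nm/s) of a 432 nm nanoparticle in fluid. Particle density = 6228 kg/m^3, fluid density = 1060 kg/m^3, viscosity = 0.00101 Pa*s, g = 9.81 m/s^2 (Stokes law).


Radius R = 432/2 nm = 2.16e-07 m
Density difference = 6228 - 1060 = 5168 kg/m^3
v = 2 * R^2 * (rho_p - rho_f) * g / (9 * eta)
v = 2 * (2.16e-07)^2 * 5168 * 9.81 / (9 * 0.00101)
v = 5.20433e-07 m/s = 520.4334 nm/s

520.4334


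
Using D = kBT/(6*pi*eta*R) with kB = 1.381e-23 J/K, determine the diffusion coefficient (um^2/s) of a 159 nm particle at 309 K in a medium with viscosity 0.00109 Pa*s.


Radius R = 159/2 = 79.5 nm = 7.95e-08 m
D = kB*T / (6*pi*eta*R)
D = 1.381e-23 * 309 / (6 * pi * 0.00109 * 7.95e-08)
D = 2.61251e-12 m^2/s = 2.613 um^2/s

2.613


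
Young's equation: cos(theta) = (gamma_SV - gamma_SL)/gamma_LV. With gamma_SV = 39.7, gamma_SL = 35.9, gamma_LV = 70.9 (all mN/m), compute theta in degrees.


cos(theta) = (gamma_SV - gamma_SL) / gamma_LV
cos(theta) = (39.7 - 35.9) / 70.9
cos(theta) = 0.053597
theta = arccos(0.053597) = 86.93 degrees

86.93


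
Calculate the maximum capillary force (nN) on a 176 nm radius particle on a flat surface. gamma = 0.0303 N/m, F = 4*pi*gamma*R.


Convert radius: R = 176 nm = 1.76e-07 m
F = 4 * pi * gamma * R
F = 4 * pi * 0.0303 * 1.76e-07
F = 6.70139e-08 N = 67.0139 nN

67.0139


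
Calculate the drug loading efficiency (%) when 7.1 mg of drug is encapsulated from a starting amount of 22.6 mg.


Drug loading efficiency = (drug loaded / drug initial) * 100
DLE = 7.1 / 22.6 * 100
DLE = 0.3142 * 100
DLE = 31.42%

31.42


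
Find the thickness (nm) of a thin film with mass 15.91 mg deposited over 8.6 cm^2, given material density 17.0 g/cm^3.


Convert: m = 15.91 mg = 1.5910e-05 kg, A = 8.6 cm^2 = 8.6000e-04 m^2, rho = 17.0 g/cm^3 = 17000 kg/m^3
t = m / (A * rho)
t = 1.5910e-05 / (8.6000e-04 * 17000)
t = 1.0882e-06 m = 1088.2 nm

1088.2


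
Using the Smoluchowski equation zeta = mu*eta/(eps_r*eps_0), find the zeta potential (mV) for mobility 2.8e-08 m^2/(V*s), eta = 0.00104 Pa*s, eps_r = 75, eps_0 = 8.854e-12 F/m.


Smoluchowski equation: zeta = mu * eta / (eps_r * eps_0)
zeta = 2.8e-08 * 0.00104 / (75 * 8.854e-12)
zeta = 0.043852 V = 43.85 mV

43.85


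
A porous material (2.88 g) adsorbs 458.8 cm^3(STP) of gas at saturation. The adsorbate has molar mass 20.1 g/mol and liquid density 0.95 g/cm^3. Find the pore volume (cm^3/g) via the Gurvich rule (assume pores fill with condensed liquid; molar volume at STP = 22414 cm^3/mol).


Moles adsorbed n = V_ads / 22414 = 458.8 / 22414 = 2.046935e-02 mol
Liquid volume V_liq = n * M / rho_liq = 2.046935e-02 * 20.1 / 0.95 = 0.43309 cm^3
Specific pore volume V_pore = V_liq / m_sample = 0.43309 / 2.88
V_pore = 0.1504 cm^3/g

0.1504


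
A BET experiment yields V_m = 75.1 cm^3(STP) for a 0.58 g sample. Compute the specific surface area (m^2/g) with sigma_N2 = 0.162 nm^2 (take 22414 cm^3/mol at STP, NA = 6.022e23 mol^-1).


Number of moles in monolayer = V_m / 22414 = 75.1 / 22414 = 0.00335058
Number of molecules = moles * NA = 0.00335058 * 6.022e23
SA = molecules * sigma / mass
SA = (75.1 / 22414) * 6.022e23 * 0.162e-18 / 0.58
SA = 563.6 m^2/g

563.6


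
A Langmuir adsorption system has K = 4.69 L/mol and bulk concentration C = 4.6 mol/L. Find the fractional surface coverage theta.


Langmuir isotherm: theta = K*C / (1 + K*C)
K*C = 4.69 * 4.6 = 21.574
theta = 21.574 / (1 + 21.574) = 21.574 / 22.574
theta = 0.9557

0.9557


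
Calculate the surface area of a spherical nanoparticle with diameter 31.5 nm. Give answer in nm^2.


Radius r = 31.5/2 = 15.75 nm
Surface area SA = 4 * pi * r^2
SA = 4 * pi * (15.75)^2
SA = 3117.25 nm^2

3117.25


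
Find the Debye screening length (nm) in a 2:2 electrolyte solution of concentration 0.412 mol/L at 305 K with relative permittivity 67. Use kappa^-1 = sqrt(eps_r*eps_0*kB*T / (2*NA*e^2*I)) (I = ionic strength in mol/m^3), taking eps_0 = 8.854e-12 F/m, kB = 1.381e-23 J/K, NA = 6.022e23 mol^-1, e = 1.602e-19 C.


Ionic strength I = 0.412 * 2^2 * 1000 = 1648 mol/m^3
kappa^-1 = sqrt(67 * 8.854e-12 * 1.381e-23 * 305 / (2 * 6.022e23 * (1.602e-19)^2 * 1648))
kappa^-1 = 0.221 nm

0.221


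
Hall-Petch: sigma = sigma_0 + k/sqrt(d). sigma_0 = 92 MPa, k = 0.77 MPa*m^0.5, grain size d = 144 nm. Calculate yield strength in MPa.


d = 144 nm = 1.44e-07 m
sqrt(d) = 0.0003794733
Hall-Petch contribution = k / sqrt(d) = 0.77 / 0.0003794733 = 2029.1 MPa
sigma = sigma_0 + k/sqrt(d) = 92 + 2029.1 = 2121.1 MPa

2121.1


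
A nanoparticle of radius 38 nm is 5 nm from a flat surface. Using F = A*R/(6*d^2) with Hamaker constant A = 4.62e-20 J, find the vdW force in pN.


Convert to SI: R = 38 nm = 3.8e-08 m, d = 5 nm = 5e-09 m
F = A * R / (6 * d^2)
F = 4.62e-20 * 3.8e-08 / (6 * (5e-09)^2)
F = 1.1704e-11 N = 11.704 pN

11.704


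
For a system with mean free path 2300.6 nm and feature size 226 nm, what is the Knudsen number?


Knudsen number Kn = lambda / L
Kn = 2300.6 / 226
Kn = 10.1796

10.1796


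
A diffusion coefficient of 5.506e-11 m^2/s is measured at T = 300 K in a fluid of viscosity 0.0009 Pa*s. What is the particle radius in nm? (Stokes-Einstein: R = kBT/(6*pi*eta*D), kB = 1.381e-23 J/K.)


Stokes-Einstein: R = kB*T / (6*pi*eta*D)
R = 1.381e-23 * 300 / (6 * pi * 0.0009 * 5.506e-11)
R = 4.43542e-09 m = 4.44 nm

4.44


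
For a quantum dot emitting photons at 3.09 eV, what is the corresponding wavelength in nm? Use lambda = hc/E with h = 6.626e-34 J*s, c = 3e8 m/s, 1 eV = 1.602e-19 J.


Convert energy: E = 3.09 eV = 3.09 * 1.602e-19 = 4.95018e-19 J
lambda = h*c / E = 6.626e-34 * 3e8 / 4.95018e-19
lambda = 4.01561e-07 m = 401.6 nm

401.6


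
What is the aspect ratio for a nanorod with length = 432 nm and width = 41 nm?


Aspect ratio AR = length / diameter
AR = 432 / 41
AR = 10.54

10.54


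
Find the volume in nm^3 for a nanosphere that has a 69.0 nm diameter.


Radius r = 69.0/2 = 34.5 nm
Volume V = (4/3) * pi * r^3
V = (4/3) * pi * (34.5)^3
V = 172006.91 nm^3

172006.91


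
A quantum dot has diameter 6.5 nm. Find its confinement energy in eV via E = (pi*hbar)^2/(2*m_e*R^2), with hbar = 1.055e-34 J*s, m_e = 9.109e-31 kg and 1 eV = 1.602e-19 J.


Radius R = 6.5/2 = 3.25 nm = 3.25e-09 m
E = (pi * 1.055e-34)^2 / (2 * 9.109e-31 * (3.25e-09)^2)
E(J) = 5.7087e-21
E = E(J) / 1.602e-19 = 0.0356 eV

0.0356


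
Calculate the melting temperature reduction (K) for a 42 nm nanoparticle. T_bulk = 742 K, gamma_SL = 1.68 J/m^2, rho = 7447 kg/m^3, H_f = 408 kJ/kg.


Radius R = 42/2 = 21 nm = 2.1e-08 m
Convert H_f = 408 kJ/kg = 408000 J/kg
dT = 2 * gamma_SL * T_bulk / (rho * H_f * R)
dT = 2 * 1.68 * 742 / (7447 * 408000 * 2.1e-08)
dT = 39.1 K

39.1


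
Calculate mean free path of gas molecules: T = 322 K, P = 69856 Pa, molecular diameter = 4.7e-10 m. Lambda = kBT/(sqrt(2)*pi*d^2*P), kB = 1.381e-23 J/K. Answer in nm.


Mean free path: lambda = kB*T / (sqrt(2) * pi * d^2 * P)
lambda = 1.381e-23 * 322 / (sqrt(2) * pi * (4.7e-10)^2 * 69856)
lambda = 6.48612e-08 m
lambda = 64.86 nm

64.86


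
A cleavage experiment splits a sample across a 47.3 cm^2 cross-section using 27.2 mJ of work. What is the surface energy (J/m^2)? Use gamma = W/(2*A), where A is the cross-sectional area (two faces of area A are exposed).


Convert: A = 47.3 cm^2 = 0.00473 m^2, W = 27.2 mJ = 0.0272 J
Cleaving exposes two faces of area A, so total new surface = 2*A and gamma = W / (2*A)
gamma = 0.0272 / (2 * 0.00473)
gamma = 2.875 J/m^2

2.875


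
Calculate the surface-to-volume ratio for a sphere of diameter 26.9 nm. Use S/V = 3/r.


Radius r = 26.9/2 = 13.45 nm
S/V = 3 / r = 3 / 13.45
S/V = 0.223 nm^-1

0.223


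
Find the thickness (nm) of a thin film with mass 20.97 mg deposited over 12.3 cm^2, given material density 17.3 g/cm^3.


Convert: m = 20.97 mg = 2.0970e-05 kg, A = 12.3 cm^2 = 1.2300e-03 m^2, rho = 17.3 g/cm^3 = 17300 kg/m^3
t = m / (A * rho)
t = 2.0970e-05 / (1.2300e-03 * 17300)
t = 9.8548e-07 m = 985.5 nm

985.5


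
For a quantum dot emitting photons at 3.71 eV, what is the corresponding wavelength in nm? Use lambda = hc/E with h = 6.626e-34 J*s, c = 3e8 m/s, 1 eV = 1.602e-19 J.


Convert energy: E = 3.71 eV = 3.71 * 1.602e-19 = 5.94342e-19 J
lambda = h*c / E = 6.626e-34 * 3e8 / 5.94342e-19
lambda = 3.34454e-07 m = 334.5 nm

334.5


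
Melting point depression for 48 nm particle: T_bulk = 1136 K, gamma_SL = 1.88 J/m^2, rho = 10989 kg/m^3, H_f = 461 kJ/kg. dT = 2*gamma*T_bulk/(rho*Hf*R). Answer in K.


Radius R = 48/2 = 24 nm = 2.4e-08 m
Convert H_f = 461 kJ/kg = 461000 J/kg
dT = 2 * gamma_SL * T_bulk / (rho * H_f * R)
dT = 2 * 1.88 * 1136 / (10989 * 461000 * 2.4e-08)
dT = 35.1 K

35.1


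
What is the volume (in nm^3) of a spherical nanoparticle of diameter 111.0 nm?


Radius r = 111.0/2 = 55.5 nm
Volume V = (4/3) * pi * r^3
V = (4/3) * pi * (55.5)^3
V = 716089.92 nm^3

716089.92


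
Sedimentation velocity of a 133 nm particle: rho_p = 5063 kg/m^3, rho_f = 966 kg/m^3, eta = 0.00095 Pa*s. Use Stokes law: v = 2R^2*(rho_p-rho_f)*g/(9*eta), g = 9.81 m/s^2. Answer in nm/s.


Radius R = 133/2 nm = 6.65e-08 m
Density difference = 5063 - 966 = 4097 kg/m^3
v = 2 * R^2 * (rho_p - rho_f) * g / (9 * eta)
v = 2 * (6.65e-08)^2 * 4097 * 9.81 / (9 * 0.00095)
v = 4.15759e-08 m/s = 41.5759 nm/s

41.5759


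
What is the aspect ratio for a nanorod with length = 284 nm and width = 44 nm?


Aspect ratio AR = length / diameter
AR = 284 / 44
AR = 6.45

6.45


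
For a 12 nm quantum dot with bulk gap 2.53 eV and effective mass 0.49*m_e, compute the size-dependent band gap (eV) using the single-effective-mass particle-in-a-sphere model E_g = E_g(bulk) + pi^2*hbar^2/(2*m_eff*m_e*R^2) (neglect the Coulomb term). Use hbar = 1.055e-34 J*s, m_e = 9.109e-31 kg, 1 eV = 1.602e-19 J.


Radius R = 12/2 nm = 6e-09 m
Confinement energy dE = pi^2 * hbar^2 / (2 * m_eff * m_e * R^2)
dE = pi^2 * (1.055e-34)^2 / (2 * 0.49 * 9.109e-31 * (6e-09)^2) J, divided by 1.602e-19 J/eV
dE = 0.0213 eV
Total band gap = E_g(bulk) + dE = 2.53 + 0.0213 = 2.5513 eV

2.5513


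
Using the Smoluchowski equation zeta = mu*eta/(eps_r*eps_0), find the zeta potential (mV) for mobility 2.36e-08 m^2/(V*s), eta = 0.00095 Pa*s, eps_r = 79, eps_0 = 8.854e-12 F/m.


Smoluchowski equation: zeta = mu * eta / (eps_r * eps_0)
zeta = 2.36e-08 * 0.00095 / (79 * 8.854e-12)
zeta = 0.032053 V = 32.05 mV

32.05


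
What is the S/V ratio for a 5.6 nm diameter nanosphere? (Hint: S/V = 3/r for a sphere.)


Radius r = 5.6/2 = 2.8 nm
S/V = 3 / r = 3 / 2.8
S/V = 1.0714 nm^-1

1.0714


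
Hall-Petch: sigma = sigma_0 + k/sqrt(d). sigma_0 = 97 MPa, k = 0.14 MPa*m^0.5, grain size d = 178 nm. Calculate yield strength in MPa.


d = 178 nm = 1.78e-07 m
sqrt(d) = 0.0004219005
Hall-Petch contribution = k / sqrt(d) = 0.14 / 0.0004219005 = 331.8 MPa
sigma = sigma_0 + k/sqrt(d) = 97 + 331.8 = 428.8 MPa

428.8


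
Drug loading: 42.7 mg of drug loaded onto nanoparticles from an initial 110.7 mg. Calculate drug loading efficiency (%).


Drug loading efficiency = (drug loaded / drug initial) * 100
DLE = 42.7 / 110.7 * 100
DLE = 0.3857 * 100
DLE = 38.57%

38.57


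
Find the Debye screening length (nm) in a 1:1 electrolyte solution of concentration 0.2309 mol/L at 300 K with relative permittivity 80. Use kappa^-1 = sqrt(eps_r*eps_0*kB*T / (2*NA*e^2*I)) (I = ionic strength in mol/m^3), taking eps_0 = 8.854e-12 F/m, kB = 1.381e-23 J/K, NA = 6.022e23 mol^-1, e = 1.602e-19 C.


Ionic strength I = 0.2309 * 1^2 * 1000 = 230.9 mol/m^3
kappa^-1 = sqrt(80 * 8.854e-12 * 1.381e-23 * 300 / (2 * 6.022e23 * (1.602e-19)^2 * 230.9))
kappa^-1 = 0.641 nm

0.641


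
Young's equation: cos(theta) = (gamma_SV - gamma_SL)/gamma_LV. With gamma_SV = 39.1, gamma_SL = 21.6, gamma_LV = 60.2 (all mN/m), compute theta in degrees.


cos(theta) = (gamma_SV - gamma_SL) / gamma_LV
cos(theta) = (39.1 - 21.6) / 60.2
cos(theta) = 0.290698
theta = arccos(0.290698) = 73.1 degrees

73.1


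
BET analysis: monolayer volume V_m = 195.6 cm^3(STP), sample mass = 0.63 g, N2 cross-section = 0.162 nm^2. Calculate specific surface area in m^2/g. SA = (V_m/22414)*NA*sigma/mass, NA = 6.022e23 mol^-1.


Number of moles in monolayer = V_m / 22414 = 195.6 / 22414 = 0.00872669
Number of molecules = moles * NA = 0.00872669 * 6.022e23
SA = molecules * sigma / mass
SA = (195.6 / 22414) * 6.022e23 * 0.162e-18 / 0.63
SA = 1351.3 m^2/g

1351.3


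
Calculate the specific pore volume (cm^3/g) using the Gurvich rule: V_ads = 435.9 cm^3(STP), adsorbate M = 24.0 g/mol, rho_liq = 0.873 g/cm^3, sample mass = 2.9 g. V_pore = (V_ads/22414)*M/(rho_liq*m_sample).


Moles adsorbed n = V_ads / 22414 = 435.9 / 22414 = 1.944767e-02 mol
Liquid volume V_liq = n * M / rho_liq = 1.944767e-02 * 24.0 / 0.873 = 0.53464 cm^3
Specific pore volume V_pore = V_liq / m_sample = 0.53464 / 2.9
V_pore = 0.1844 cm^3/g

0.1844


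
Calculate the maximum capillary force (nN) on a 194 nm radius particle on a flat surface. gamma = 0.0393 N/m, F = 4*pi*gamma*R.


Convert radius: R = 194 nm = 1.94e-07 m
F = 4 * pi * gamma * R
F = 4 * pi * 0.0393 * 1.94e-07
F = 9.58085e-08 N = 95.8085 nN

95.8085


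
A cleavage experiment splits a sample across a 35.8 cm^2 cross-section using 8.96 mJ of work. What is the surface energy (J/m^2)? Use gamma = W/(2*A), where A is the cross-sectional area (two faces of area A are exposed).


Convert: A = 35.8 cm^2 = 0.00358 m^2, W = 8.96 mJ = 0.00896 J
Cleaving exposes two faces of area A, so total new surface = 2*A and gamma = W / (2*A)
gamma = 0.00896 / (2 * 0.00358)
gamma = 1.251 J/m^2

1.251


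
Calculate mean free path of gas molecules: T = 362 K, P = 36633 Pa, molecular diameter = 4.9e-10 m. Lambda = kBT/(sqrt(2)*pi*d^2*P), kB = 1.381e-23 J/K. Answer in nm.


Mean free path: lambda = kB*T / (sqrt(2) * pi * d^2 * P)
lambda = 1.381e-23 * 362 / (sqrt(2) * pi * (4.9e-10)^2 * 36633)
lambda = 1.2793e-07 m
lambda = 127.93 nm

127.93


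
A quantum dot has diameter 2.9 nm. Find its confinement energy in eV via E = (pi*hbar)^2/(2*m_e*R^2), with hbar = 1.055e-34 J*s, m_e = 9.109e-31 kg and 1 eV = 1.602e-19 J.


Radius R = 2.9/2 = 1.45 nm = 1.45e-09 m
E = (pi * 1.055e-34)^2 / (2 * 9.109e-31 * (1.45e-09)^2)
E(J) = 2.86793e-20
E = E(J) / 1.602e-19 = 0.179 eV

0.179


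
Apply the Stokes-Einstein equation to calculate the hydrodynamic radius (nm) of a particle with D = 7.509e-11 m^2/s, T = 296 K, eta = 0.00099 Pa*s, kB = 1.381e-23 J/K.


Stokes-Einstein: R = kB*T / (6*pi*eta*D)
R = 1.381e-23 * 296 / (6 * pi * 0.00099 * 7.509e-11)
R = 2.91721e-09 m = 2.92 nm

2.92


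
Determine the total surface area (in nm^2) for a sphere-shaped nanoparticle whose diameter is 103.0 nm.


Radius r = 103.0/2 = 51.5 nm
Surface area SA = 4 * pi * r^2
SA = 4 * pi * (51.5)^2
SA = 33329.16 nm^2

33329.16


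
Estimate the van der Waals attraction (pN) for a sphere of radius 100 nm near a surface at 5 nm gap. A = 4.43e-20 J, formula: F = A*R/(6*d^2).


Convert to SI: R = 100 nm = 1e-07 m, d = 5 nm = 5e-09 m
F = A * R / (6 * d^2)
F = 4.43e-20 * 1e-07 / (6 * (5e-09)^2)
F = 2.95333e-11 N = 29.533 pN

29.533


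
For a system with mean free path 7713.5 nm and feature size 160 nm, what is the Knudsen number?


Knudsen number Kn = lambda / L
Kn = 7713.5 / 160
Kn = 48.2094

48.2094


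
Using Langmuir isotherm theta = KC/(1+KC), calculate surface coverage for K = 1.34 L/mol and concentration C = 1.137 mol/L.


Langmuir isotherm: theta = K*C / (1 + K*C)
K*C = 1.34 * 1.137 = 1.52358
theta = 1.52358 / (1 + 1.52358) = 1.52358 / 2.52358
theta = 0.6037

0.6037


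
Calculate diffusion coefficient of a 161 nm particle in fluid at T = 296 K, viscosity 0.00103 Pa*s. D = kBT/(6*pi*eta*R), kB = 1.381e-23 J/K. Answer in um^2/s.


Radius R = 161/2 = 80.5 nm = 8.05e-08 m
D = kB*T / (6*pi*eta*R)
D = 1.381e-23 * 296 / (6 * pi * 0.00103 * 8.05e-08)
D = 2.61548e-12 m^2/s = 2.615 um^2/s

2.615


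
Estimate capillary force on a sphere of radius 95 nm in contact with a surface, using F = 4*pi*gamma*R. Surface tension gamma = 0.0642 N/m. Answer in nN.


Convert radius: R = 95 nm = 9.5e-08 m
F = 4 * pi * gamma * R
F = 4 * pi * 0.0642 * 9.5e-08
F = 7.66423e-08 N = 76.6423 nN

76.6423


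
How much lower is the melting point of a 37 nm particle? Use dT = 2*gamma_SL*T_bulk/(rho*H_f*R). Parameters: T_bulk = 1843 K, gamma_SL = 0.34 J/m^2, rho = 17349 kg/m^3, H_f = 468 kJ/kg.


Radius R = 37/2 = 18.5 nm = 1.85e-08 m
Convert H_f = 468 kJ/kg = 468000 J/kg
dT = 2 * gamma_SL * T_bulk / (rho * H_f * R)
dT = 2 * 0.34 * 1843 / (17349 * 468000 * 1.85e-08)
dT = 8.3 K

8.3


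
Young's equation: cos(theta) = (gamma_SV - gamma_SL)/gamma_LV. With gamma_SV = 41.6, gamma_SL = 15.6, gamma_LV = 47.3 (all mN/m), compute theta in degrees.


cos(theta) = (gamma_SV - gamma_SL) / gamma_LV
cos(theta) = (41.6 - 15.6) / 47.3
cos(theta) = 0.549683
theta = arccos(0.549683) = 56.65 degrees

56.65


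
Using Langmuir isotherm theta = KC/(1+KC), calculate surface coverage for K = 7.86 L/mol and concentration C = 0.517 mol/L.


Langmuir isotherm: theta = K*C / (1 + K*C)
K*C = 7.86 * 0.517 = 4.06362
theta = 4.06362 / (1 + 4.06362) = 4.06362 / 5.06362
theta = 0.8025

0.8025


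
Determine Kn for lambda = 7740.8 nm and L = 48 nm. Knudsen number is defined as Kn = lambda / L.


Knudsen number Kn = lambda / L
Kn = 7740.8 / 48
Kn = 161.2667

161.2667


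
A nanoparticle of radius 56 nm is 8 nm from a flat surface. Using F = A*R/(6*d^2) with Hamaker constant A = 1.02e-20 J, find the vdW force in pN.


Convert to SI: R = 56 nm = 5.6e-08 m, d = 8 nm = 8e-09 m
F = A * R / (6 * d^2)
F = 1.02e-20 * 5.6e-08 / (6 * (8e-09)^2)
F = 1.4875e-12 N = 1.488 pN

1.488


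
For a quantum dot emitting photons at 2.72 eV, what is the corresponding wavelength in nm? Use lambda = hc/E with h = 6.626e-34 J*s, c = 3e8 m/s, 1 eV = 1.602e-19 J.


Convert energy: E = 2.72 eV = 2.72 * 1.602e-19 = 4.35744e-19 J
lambda = h*c / E = 6.626e-34 * 3e8 / 4.35744e-19
lambda = 4.56185e-07 m = 456.2 nm

456.2


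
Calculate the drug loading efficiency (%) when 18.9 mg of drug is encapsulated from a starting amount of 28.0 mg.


Drug loading efficiency = (drug loaded / drug initial) * 100
DLE = 18.9 / 28.0 * 100
DLE = 0.675 * 100
DLE = 67.5%

67.5


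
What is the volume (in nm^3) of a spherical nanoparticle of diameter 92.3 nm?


Radius r = 92.3/2 = 46.15 nm
Volume V = (4/3) * pi * r^3
V = (4/3) * pi * (46.15)^3
V = 411721.67 nm^3

411721.67


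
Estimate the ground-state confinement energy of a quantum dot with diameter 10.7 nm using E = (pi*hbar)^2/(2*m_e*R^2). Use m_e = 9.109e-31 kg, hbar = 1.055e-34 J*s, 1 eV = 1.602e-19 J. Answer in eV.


Radius R = 10.7/2 = 5.35 nm = 5.35e-09 m
E = (pi * 1.055e-34)^2 / (2 * 9.109e-31 * (5.35e-09)^2)
E(J) = 2.10667e-21
E = E(J) / 1.602e-19 = 0.0132 eV

0.0132


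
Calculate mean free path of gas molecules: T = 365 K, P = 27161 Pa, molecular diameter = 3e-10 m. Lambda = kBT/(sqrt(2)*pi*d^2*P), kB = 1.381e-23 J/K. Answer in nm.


Mean free path: lambda = kB*T / (sqrt(2) * pi * d^2 * P)
lambda = 1.381e-23 * 365 / (sqrt(2) * pi * (3e-10)^2 * 27161)
lambda = 4.64123e-07 m
lambda = 464.12 nm

464.12


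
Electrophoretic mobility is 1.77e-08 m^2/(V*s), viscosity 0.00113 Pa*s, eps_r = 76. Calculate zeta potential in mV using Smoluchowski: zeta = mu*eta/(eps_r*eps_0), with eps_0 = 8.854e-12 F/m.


Smoluchowski equation: zeta = mu * eta / (eps_r * eps_0)
zeta = 1.77e-08 * 0.00113 / (76 * 8.854e-12)
zeta = 0.029723 V = 29.72 mV

29.72


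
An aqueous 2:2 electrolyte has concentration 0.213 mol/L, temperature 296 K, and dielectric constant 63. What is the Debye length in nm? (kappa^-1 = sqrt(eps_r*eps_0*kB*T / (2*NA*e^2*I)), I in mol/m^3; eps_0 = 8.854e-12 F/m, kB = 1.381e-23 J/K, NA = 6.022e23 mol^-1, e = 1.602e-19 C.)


Ionic strength I = 0.213 * 2^2 * 1000 = 852 mol/m^3
kappa^-1 = sqrt(63 * 8.854e-12 * 1.381e-23 * 296 / (2 * 6.022e23 * (1.602e-19)^2 * 852))
kappa^-1 = 0.294 nm

0.294


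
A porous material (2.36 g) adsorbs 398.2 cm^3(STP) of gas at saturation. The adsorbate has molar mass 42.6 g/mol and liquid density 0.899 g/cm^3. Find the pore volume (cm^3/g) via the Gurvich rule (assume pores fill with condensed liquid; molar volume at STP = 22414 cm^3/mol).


Moles adsorbed n = V_ads / 22414 = 398.2 / 22414 = 1.776568e-02 mol
Liquid volume V_liq = n * M / rho_liq = 1.776568e-02 * 42.6 / 0.899 = 0.84184 cm^3
Specific pore volume V_pore = V_liq / m_sample = 0.84184 / 2.36
V_pore = 0.3567 cm^3/g

0.3567


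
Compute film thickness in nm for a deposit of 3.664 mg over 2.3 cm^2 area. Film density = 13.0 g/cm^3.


Convert: m = 3.664 mg = 3.6640e-06 kg, A = 2.3 cm^2 = 2.3000e-04 m^2, rho = 13.0 g/cm^3 = 13000 kg/m^3
t = m / (A * rho)
t = 3.6640e-06 / (2.3000e-04 * 13000)
t = 1.2254e-06 m = 1225.4 nm

1225.4


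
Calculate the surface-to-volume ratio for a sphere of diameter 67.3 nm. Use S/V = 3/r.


Radius r = 67.3/2 = 33.65 nm
S/V = 3 / r = 3 / 33.65
S/V = 0.0892 nm^-1

0.0892


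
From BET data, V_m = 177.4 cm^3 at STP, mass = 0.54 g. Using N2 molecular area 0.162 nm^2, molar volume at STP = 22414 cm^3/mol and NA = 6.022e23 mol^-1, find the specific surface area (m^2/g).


Number of moles in monolayer = V_m / 22414 = 177.4 / 22414 = 0.0079147
Number of molecules = moles * NA = 0.0079147 * 6.022e23
SA = molecules * sigma / mass
SA = (177.4 / 22414) * 6.022e23 * 0.162e-18 / 0.54
SA = 1429.9 m^2/g

1429.9


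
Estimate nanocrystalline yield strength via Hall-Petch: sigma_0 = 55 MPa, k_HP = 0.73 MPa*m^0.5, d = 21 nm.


d = 21 nm = 2.1e-08 m
sqrt(d) = 0.0001449138
Hall-Petch contribution = k / sqrt(d) = 0.73 / 0.0001449138 = 5037.5 MPa
sigma = sigma_0 + k/sqrt(d) = 55 + 5037.5 = 5092.5 MPa

5092.5


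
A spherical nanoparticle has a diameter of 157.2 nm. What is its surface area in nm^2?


Radius r = 157.2/2 = 78.6 nm
Surface area SA = 4 * pi * r^2
SA = 4 * pi * (78.6)^2
SA = 77634.54 nm^2

77634.54


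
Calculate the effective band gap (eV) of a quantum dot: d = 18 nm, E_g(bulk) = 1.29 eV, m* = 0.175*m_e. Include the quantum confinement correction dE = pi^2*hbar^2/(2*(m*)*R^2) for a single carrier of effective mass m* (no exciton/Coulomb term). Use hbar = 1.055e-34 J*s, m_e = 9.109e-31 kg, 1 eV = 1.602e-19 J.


Radius R = 18/2 nm = 9e-09 m
Confinement energy dE = pi^2 * hbar^2 / (2 * m_eff * m_e * R^2)
dE = pi^2 * (1.055e-34)^2 / (2 * 0.175 * 9.109e-31 * (9e-09)^2) J, divided by 1.602e-19 J/eV
dE = 0.0266 eV
Total band gap = E_g(bulk) + dE = 1.29 + 0.0266 = 1.3166 eV

1.3166


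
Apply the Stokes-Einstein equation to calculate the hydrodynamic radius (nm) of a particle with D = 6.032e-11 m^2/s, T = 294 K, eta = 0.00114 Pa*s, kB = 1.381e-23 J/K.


Stokes-Einstein: R = kB*T / (6*pi*eta*D)
R = 1.381e-23 * 294 / (6 * pi * 0.00114 * 6.032e-11)
R = 3.13237e-09 m = 3.13 nm

3.13


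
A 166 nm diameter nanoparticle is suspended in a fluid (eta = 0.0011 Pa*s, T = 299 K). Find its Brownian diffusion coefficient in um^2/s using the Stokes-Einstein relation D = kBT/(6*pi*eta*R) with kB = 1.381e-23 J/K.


Radius R = 166/2 = 83 nm = 8.3e-08 m
D = kB*T / (6*pi*eta*R)
D = 1.381e-23 * 299 / (6 * pi * 0.0011 * 8.3e-08)
D = 2.39935e-12 m^2/s = 2.399 um^2/s

2.399


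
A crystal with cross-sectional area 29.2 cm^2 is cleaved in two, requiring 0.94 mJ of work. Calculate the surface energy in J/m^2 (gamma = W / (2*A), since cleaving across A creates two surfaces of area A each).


Convert: A = 29.2 cm^2 = 0.00292 m^2, W = 0.94 mJ = 0.00094 J
Cleaving exposes two faces of area A, so total new surface = 2*A and gamma = W / (2*A)
gamma = 0.00094 / (2 * 0.00292)
gamma = 0.161 J/m^2

0.161


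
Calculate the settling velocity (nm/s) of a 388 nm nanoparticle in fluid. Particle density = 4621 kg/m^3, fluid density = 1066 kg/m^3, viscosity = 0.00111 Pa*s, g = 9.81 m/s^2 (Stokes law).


Radius R = 388/2 nm = 1.94e-07 m
Density difference = 4621 - 1066 = 3555 kg/m^3
v = 2 * R^2 * (rho_p - rho_f) * g / (9 * eta)
v = 2 * (1.94e-07)^2 * 3555 * 9.81 / (9 * 0.00111)
v = 2.6277e-07 m/s = 262.7705 nm/s

262.7705


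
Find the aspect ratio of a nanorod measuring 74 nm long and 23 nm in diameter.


Aspect ratio AR = length / diameter
AR = 74 / 23
AR = 3.22

3.22


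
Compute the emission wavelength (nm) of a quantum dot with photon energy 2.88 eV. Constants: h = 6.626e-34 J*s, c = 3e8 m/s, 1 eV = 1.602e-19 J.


Convert energy: E = 2.88 eV = 2.88 * 1.602e-19 = 4.61376e-19 J
lambda = h*c / E = 6.626e-34 * 3e8 / 4.61376e-19
lambda = 4.30842e-07 m = 430.8 nm

430.8


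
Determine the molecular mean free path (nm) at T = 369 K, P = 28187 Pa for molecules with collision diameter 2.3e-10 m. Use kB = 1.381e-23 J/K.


Mean free path: lambda = kB*T / (sqrt(2) * pi * d^2 * P)
lambda = 1.381e-23 * 369 / (sqrt(2) * pi * (2.3e-10)^2 * 28187)
lambda = 7.6922e-07 m
lambda = 769.22 nm

769.22


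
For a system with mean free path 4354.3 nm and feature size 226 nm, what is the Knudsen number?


Knudsen number Kn = lambda / L
Kn = 4354.3 / 226
Kn = 19.2668

19.2668


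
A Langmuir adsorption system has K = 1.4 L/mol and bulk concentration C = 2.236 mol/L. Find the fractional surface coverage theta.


Langmuir isotherm: theta = K*C / (1 + K*C)
K*C = 1.4 * 2.236 = 3.1304
theta = 3.1304 / (1 + 3.1304) = 3.1304 / 4.1304
theta = 0.7579

0.7579


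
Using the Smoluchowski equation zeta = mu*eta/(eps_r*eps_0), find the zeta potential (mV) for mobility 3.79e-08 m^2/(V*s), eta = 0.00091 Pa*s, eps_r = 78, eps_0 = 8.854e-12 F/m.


Smoluchowski equation: zeta = mu * eta / (eps_r * eps_0)
zeta = 3.79e-08 * 0.00091 / (78 * 8.854e-12)
zeta = 0.04994 V = 49.94 mV

49.94


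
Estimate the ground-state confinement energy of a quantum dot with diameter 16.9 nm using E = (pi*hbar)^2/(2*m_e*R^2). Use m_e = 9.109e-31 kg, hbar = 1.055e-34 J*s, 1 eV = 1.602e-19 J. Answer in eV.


Radius R = 16.9/2 = 8.45 nm = 8.45e-09 m
E = (pi * 1.055e-34)^2 / (2 * 9.109e-31 * (8.45e-09)^2)
E(J) = 8.44482e-22
E = E(J) / 1.602e-19 = 0.0053 eV

0.0053


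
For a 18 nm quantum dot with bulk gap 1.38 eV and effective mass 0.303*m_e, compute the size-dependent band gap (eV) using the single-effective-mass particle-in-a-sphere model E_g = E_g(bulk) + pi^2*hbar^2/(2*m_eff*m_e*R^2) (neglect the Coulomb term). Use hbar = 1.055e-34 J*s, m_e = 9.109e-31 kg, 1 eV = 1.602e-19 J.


Radius R = 18/2 nm = 9e-09 m
Confinement energy dE = pi^2 * hbar^2 / (2 * m_eff * m_e * R^2)
dE = pi^2 * (1.055e-34)^2 / (2 * 0.303 * 9.109e-31 * (9e-09)^2) J, divided by 1.602e-19 J/eV
dE = 0.0153 eV
Total band gap = E_g(bulk) + dE = 1.38 + 0.0153 = 1.3953 eV

1.3953


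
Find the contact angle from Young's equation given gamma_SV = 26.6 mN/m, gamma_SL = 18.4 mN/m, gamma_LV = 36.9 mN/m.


cos(theta) = (gamma_SV - gamma_SL) / gamma_LV
cos(theta) = (26.6 - 18.4) / 36.9
cos(theta) = 0.222222
theta = arccos(0.222222) = 77.16 degrees

77.16


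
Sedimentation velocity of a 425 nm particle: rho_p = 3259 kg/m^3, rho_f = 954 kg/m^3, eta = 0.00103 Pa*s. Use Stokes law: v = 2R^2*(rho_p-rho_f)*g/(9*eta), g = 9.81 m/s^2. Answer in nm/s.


Radius R = 425/2 nm = 2.125e-07 m
Density difference = 3259 - 954 = 2305 kg/m^3
v = 2 * R^2 * (rho_p - rho_f) * g / (9 * eta)
v = 2 * (2.125e-07)^2 * 2305 * 9.81 / (9 * 0.00103)
v = 2.20297e-07 m/s = 220.2967 nm/s

220.2967


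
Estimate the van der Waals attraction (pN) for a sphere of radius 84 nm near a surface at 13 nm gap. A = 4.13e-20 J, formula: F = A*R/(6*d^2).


Convert to SI: R = 84 nm = 8.4e-08 m, d = 13 nm = 1.3e-08 m
F = A * R / (6 * d^2)
F = 4.13e-20 * 8.4e-08 / (6 * (1.3e-08)^2)
F = 3.4213e-12 N = 3.421 pN

3.421


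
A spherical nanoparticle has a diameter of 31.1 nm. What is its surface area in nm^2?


Radius r = 31.1/2 = 15.55 nm
Surface area SA = 4 * pi * r^2
SA = 4 * pi * (15.55)^2
SA = 3038.58 nm^2

3038.58


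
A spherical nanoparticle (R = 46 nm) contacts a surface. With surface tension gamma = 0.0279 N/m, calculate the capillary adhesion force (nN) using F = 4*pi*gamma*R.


Convert radius: R = 46 nm = 4.6e-08 m
F = 4 * pi * gamma * R
F = 4 * pi * 0.0279 * 4.6e-08
F = 1.61277e-08 N = 16.1277 nN

16.1277


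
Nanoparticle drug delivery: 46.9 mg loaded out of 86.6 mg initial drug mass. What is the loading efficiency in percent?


Drug loading efficiency = (drug loaded / drug initial) * 100
DLE = 46.9 / 86.6 * 100
DLE = 0.5416 * 100
DLE = 54.16%

54.16


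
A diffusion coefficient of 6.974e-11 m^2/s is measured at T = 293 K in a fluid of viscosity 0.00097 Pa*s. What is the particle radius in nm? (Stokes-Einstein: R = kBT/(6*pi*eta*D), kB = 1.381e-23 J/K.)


Stokes-Einstein: R = kB*T / (6*pi*eta*D)
R = 1.381e-23 * 293 / (6 * pi * 0.00097 * 6.974e-11)
R = 3.17327e-09 m = 3.17 nm

3.17


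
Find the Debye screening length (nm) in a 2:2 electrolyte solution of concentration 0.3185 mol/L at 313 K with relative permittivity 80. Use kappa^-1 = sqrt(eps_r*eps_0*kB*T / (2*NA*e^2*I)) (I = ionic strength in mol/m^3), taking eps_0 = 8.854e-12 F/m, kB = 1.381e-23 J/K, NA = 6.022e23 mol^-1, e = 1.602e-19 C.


Ionic strength I = 0.3185 * 2^2 * 1000 = 1274 mol/m^3
kappa^-1 = sqrt(80 * 8.854e-12 * 1.381e-23 * 313 / (2 * 6.022e23 * (1.602e-19)^2 * 1274))
kappa^-1 = 0.279 nm

0.279


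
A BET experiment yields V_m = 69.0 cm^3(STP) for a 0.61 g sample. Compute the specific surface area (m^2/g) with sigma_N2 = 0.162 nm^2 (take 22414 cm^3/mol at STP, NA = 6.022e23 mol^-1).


Number of moles in monolayer = V_m / 22414 = 69.0 / 22414 = 0.00307843
Number of molecules = moles * NA = 0.00307843 * 6.022e23
SA = molecules * sigma / mass
SA = (69.0 / 22414) * 6.022e23 * 0.162e-18 / 0.61
SA = 492.3 m^2/g

492.3


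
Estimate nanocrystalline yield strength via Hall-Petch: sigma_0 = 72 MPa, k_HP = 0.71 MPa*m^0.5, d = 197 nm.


d = 197 nm = 1.97e-07 m
sqrt(d) = 0.0004438468
Hall-Petch contribution = k / sqrt(d) = 0.71 / 0.0004438468 = 1599.7 MPa
sigma = sigma_0 + k/sqrt(d) = 72 + 1599.7 = 1671.7 MPa

1671.7


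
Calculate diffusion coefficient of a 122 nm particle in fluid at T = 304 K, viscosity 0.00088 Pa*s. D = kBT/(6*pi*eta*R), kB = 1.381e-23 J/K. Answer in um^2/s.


Radius R = 122/2 = 61 nm = 6.1e-08 m
D = kB*T / (6*pi*eta*R)
D = 1.381e-23 * 304 / (6 * pi * 0.00088 * 6.1e-08)
D = 4.1491e-12 m^2/s = 4.149 um^2/s

4.149


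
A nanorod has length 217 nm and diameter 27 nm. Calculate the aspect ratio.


Aspect ratio AR = length / diameter
AR = 217 / 27
AR = 8.04

8.04


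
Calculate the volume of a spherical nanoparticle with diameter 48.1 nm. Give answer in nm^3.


Radius r = 48.1/2 = 24.05 nm
Volume V = (4/3) * pi * r^3
V = (4/3) * pi * (24.05)^3
V = 58268.5 nm^3

58268.5


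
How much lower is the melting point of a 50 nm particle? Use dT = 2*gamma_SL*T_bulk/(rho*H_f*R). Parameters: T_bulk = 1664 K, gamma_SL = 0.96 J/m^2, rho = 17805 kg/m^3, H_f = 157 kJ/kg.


Radius R = 50/2 = 25 nm = 2.5e-08 m
Convert H_f = 157 kJ/kg = 157000 J/kg
dT = 2 * gamma_SL * T_bulk / (rho * H_f * R)
dT = 2 * 0.96 * 1664 / (17805 * 157000 * 2.5e-08)
dT = 45.7 K

45.7


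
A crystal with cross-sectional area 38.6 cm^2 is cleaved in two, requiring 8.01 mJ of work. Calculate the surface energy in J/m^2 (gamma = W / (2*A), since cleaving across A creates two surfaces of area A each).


Convert: A = 38.6 cm^2 = 0.00386 m^2, W = 8.01 mJ = 0.00801 J
Cleaving exposes two faces of area A, so total new surface = 2*A and gamma = W / (2*A)
gamma = 0.00801 / (2 * 0.00386)
gamma = 1.038 J/m^2

1.038


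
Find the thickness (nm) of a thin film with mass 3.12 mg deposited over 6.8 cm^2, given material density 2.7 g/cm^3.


Convert: m = 3.12 mg = 3.1200e-06 kg, A = 6.8 cm^2 = 6.8000e-04 m^2, rho = 2.7 g/cm^3 = 2700 kg/m^3
t = m / (A * rho)
t = 3.1200e-06 / (6.8000e-04 * 2700)
t = 1.6993e-06 m = 1699.3 nm

1699.3


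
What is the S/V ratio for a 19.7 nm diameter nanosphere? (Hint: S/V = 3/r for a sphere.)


Radius r = 19.7/2 = 9.85 nm
S/V = 3 / r = 3 / 9.85
S/V = 0.3046 nm^-1

0.3046


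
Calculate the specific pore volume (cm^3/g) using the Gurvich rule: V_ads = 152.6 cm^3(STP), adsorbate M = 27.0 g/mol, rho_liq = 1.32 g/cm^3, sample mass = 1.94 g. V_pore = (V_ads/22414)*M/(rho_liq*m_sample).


Moles adsorbed n = V_ads / 22414 = 152.6 / 22414 = 6.808245e-03 mol
Liquid volume V_liq = n * M / rho_liq = 6.808245e-03 * 27.0 / 1.32 = 0.13926 cm^3
Specific pore volume V_pore = V_liq / m_sample = 0.13926 / 1.94
V_pore = 0.0718 cm^3/g

0.0718


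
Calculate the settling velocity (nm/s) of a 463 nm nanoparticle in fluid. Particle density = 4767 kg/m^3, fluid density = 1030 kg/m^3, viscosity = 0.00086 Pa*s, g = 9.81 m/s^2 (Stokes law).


Radius R = 463/2 nm = 2.315e-07 m
Density difference = 4767 - 1030 = 3737 kg/m^3
v = 2 * R^2 * (rho_p - rho_f) * g / (9 * eta)
v = 2 * (2.315e-07)^2 * 3737 * 9.81 / (9 * 0.00086)
v = 5.07672e-07 m/s = 507.6719 nm/s

507.6719


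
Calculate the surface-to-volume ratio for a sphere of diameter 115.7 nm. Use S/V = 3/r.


Radius r = 115.7/2 = 57.85 nm
S/V = 3 / r = 3 / 57.85
S/V = 0.0519 nm^-1

0.0519


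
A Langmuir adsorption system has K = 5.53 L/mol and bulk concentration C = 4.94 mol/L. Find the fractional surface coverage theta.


Langmuir isotherm: theta = K*C / (1 + K*C)
K*C = 5.53 * 4.94 = 27.3182
theta = 27.3182 / (1 + 27.3182) = 27.3182 / 28.3182
theta = 0.9647

0.9647


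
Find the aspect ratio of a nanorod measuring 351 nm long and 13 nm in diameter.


Aspect ratio AR = length / diameter
AR = 351 / 13
AR = 27.0

27.0


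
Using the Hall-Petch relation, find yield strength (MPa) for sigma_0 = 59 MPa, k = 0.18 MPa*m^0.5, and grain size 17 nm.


d = 17 nm = 1.7e-08 m
sqrt(d) = 0.000130384
Hall-Petch contribution = k / sqrt(d) = 0.18 / 0.000130384 = 1380.5 MPa
sigma = sigma_0 + k/sqrt(d) = 59 + 1380.5 = 1439.5 MPa

1439.5


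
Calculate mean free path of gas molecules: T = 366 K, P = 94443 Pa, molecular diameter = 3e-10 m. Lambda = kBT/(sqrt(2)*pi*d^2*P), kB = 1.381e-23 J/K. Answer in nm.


Mean free path: lambda = kB*T / (sqrt(2) * pi * d^2 * P)
lambda = 1.381e-23 * 366 / (sqrt(2) * pi * (3e-10)^2 * 94443)
lambda = 1.33844e-07 m
lambda = 133.84 nm

133.84


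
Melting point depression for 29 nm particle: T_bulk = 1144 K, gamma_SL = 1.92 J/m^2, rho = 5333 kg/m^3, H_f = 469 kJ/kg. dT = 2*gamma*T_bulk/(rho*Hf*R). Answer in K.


Radius R = 29/2 = 14.5 nm = 1.45e-08 m
Convert H_f = 469 kJ/kg = 469000 J/kg
dT = 2 * gamma_SL * T_bulk / (rho * H_f * R)
dT = 2 * 1.92 * 1144 / (5333 * 469000 * 1.45e-08)
dT = 121.1 K

121.1


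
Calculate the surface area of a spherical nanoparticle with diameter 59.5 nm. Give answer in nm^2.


Radius r = 59.5/2 = 29.75 nm
Surface area SA = 4 * pi * r^2
SA = 4 * pi * (29.75)^2
SA = 11122.02 nm^2

11122.02


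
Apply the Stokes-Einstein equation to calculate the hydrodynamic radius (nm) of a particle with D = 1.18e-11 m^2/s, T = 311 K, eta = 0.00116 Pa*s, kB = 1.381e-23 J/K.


Stokes-Einstein: R = kB*T / (6*pi*eta*D)
R = 1.381e-23 * 311 / (6 * pi * 0.00116 * 1.18e-11)
R = 1.66461e-08 m = 16.65 nm

16.65


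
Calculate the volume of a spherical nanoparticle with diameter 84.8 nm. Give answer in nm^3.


Radius r = 84.8/2 = 42.4 nm
Volume V = (4/3) * pi * r^3
V = (4/3) * pi * (42.4)^3
V = 319290.63 nm^3

319290.63


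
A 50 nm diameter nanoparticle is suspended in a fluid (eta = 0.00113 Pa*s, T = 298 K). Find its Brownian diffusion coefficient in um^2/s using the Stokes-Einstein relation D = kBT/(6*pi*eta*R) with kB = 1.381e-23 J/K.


Radius R = 50/2 = 25 nm = 2.5e-08 m
D = kB*T / (6*pi*eta*R)
D = 1.381e-23 * 298 / (6 * pi * 0.00113 * 2.5e-08)
D = 7.72841e-12 m^2/s = 7.728 um^2/s

7.728


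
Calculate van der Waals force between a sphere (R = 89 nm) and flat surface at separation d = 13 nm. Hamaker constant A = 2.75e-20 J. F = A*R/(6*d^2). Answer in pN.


Convert to SI: R = 89 nm = 8.9e-08 m, d = 13 nm = 1.3e-08 m
F = A * R / (6 * d^2)
F = 2.75e-20 * 8.9e-08 / (6 * (1.3e-08)^2)
F = 2.41371e-12 N = 2.414 pN

2.414


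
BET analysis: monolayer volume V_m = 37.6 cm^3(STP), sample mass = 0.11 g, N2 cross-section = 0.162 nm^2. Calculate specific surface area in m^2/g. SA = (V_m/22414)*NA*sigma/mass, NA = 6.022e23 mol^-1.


Number of moles in monolayer = V_m / 22414 = 37.6 / 22414 = 0.00167752
Number of molecules = moles * NA = 0.00167752 * 6.022e23
SA = molecules * sigma / mass
SA = (37.6 / 22414) * 6.022e23 * 0.162e-18 / 0.11
SA = 1487.8 m^2/g

1487.8


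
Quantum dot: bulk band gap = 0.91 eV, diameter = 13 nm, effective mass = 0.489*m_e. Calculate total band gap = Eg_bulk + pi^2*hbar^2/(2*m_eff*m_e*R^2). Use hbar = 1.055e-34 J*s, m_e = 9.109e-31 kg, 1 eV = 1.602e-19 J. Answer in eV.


Radius R = 13/2 nm = 6.5e-09 m
Confinement energy dE = pi^2 * hbar^2 / (2 * m_eff * m_e * R^2)
dE = pi^2 * (1.055e-34)^2 / (2 * 0.489 * 9.109e-31 * (6.5e-09)^2) J, divided by 1.602e-19 J/eV
dE = 0.0182 eV
Total band gap = E_g(bulk) + dE = 0.91 + 0.0182 = 0.9282 eV

0.9282


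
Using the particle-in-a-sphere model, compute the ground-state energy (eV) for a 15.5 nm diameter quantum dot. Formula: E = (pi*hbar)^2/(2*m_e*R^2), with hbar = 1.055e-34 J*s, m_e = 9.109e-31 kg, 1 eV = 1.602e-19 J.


Radius R = 15.5/2 = 7.75 nm = 7.75e-09 m
E = (pi * 1.055e-34)^2 / (2 * 9.109e-31 * (7.75e-09)^2)
E(J) = 1.00392e-21
E = E(J) / 1.602e-19 = 0.0063 eV

0.0063


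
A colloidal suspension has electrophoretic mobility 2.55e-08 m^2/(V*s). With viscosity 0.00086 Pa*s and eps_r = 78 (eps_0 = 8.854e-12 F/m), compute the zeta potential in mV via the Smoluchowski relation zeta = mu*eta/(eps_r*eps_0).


Smoluchowski equation: zeta = mu * eta / (eps_r * eps_0)
zeta = 2.55e-08 * 0.00086 / (78 * 8.854e-12)
zeta = 0.031754 V = 31.75 mV

31.75


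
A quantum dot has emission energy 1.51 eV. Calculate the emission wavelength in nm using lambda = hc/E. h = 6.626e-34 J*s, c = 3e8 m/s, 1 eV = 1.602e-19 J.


Convert energy: E = 1.51 eV = 1.51 * 1.602e-19 = 2.41902e-19 J
lambda = h*c / E = 6.626e-34 * 3e8 / 2.41902e-19
lambda = 8.21738e-07 m = 821.7 nm

821.7


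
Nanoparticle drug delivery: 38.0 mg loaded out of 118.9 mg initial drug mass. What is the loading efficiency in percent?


Drug loading efficiency = (drug loaded / drug initial) * 100
DLE = 38.0 / 118.9 * 100
DLE = 0.3196 * 100
DLE = 31.96%

31.96
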